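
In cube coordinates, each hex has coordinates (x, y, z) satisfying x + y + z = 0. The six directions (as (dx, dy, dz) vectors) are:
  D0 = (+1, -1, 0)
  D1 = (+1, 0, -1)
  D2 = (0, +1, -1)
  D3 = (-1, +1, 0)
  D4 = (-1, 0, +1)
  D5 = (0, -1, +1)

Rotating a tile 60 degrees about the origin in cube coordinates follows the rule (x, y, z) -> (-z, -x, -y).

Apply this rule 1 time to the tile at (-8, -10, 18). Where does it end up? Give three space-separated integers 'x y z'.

Answer: -18 8 10

Derivation:
Start: (-8, -10, 18)
Step 1: (-8, -10, 18) -> (-(18), -(-8), -(-10)) = (-18, 8, 10)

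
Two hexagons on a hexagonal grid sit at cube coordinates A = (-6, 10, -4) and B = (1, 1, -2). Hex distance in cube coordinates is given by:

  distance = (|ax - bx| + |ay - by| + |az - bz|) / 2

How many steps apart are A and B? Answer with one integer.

Answer: 9

Derivation:
|ax - bx| = |-6 - 1| = 7
|ay - by| = |10 - 1| = 9
|az - bz| = |-4 - (-2)| = 2
distance = (7 + 9 + 2) / 2 = 18 / 2 = 9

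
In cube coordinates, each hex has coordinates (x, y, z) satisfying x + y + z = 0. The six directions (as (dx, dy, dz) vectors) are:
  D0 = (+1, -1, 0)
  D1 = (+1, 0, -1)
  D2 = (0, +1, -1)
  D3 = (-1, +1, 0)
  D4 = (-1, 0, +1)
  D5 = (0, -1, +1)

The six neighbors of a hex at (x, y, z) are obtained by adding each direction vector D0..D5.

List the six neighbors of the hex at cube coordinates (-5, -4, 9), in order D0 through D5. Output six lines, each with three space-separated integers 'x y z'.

Center: (-5, -4, 9). Add each direction:
  D0: (-5, -4, 9) + (1, -1, 0) = (-4, -5, 9)
  D1: (-5, -4, 9) + (1, 0, -1) = (-4, -4, 8)
  D2: (-5, -4, 9) + (0, 1, -1) = (-5, -3, 8)
  D3: (-5, -4, 9) + (-1, 1, 0) = (-6, -3, 9)
  D4: (-5, -4, 9) + (-1, 0, 1) = (-6, -4, 10)
  D5: (-5, -4, 9) + (0, -1, 1) = (-5, -5, 10)

Answer: -4 -5 9
-4 -4 8
-5 -3 8
-6 -3 9
-6 -4 10
-5 -5 10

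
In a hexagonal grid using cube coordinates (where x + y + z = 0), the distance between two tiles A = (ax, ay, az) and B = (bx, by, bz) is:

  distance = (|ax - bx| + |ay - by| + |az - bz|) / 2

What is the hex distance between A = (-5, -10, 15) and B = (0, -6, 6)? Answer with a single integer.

|ax - bx| = |-5 - 0| = 5
|ay - by| = |-10 - (-6)| = 4
|az - bz| = |15 - 6| = 9
distance = (5 + 4 + 9) / 2 = 18 / 2 = 9

Answer: 9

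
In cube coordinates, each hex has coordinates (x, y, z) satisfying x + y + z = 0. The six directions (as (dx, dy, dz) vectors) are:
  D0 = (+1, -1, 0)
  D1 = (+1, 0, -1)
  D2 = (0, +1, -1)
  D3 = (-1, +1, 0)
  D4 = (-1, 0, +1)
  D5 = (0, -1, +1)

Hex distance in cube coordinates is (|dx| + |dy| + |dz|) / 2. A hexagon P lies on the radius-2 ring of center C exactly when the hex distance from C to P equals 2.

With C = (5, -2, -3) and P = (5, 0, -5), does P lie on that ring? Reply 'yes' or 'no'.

Answer: yes

Derivation:
|px - cx| = |5 - 5| = 0
|py - cy| = |0 - (-2)| = 2
|pz - cz| = |-5 - (-3)| = 2
distance = (0+2+2)/2 = 4/2 = 2
radius = 2; distance == radius -> yes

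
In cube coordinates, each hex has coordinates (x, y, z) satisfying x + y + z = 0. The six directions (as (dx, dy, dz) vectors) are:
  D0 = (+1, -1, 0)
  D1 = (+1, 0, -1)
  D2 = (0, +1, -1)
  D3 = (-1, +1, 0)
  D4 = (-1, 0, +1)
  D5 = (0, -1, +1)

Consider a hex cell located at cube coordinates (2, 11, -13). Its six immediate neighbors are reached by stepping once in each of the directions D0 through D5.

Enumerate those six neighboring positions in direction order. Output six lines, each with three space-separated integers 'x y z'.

Answer: 3 10 -13
3 11 -14
2 12 -14
1 12 -13
1 11 -12
2 10 -12

Derivation:
Center: (2, 11, -13). Add each direction:
  D0: (2, 11, -13) + (1, -1, 0) = (3, 10, -13)
  D1: (2, 11, -13) + (1, 0, -1) = (3, 11, -14)
  D2: (2, 11, -13) + (0, 1, -1) = (2, 12, -14)
  D3: (2, 11, -13) + (-1, 1, 0) = (1, 12, -13)
  D4: (2, 11, -13) + (-1, 0, 1) = (1, 11, -12)
  D5: (2, 11, -13) + (0, -1, 1) = (2, 10, -12)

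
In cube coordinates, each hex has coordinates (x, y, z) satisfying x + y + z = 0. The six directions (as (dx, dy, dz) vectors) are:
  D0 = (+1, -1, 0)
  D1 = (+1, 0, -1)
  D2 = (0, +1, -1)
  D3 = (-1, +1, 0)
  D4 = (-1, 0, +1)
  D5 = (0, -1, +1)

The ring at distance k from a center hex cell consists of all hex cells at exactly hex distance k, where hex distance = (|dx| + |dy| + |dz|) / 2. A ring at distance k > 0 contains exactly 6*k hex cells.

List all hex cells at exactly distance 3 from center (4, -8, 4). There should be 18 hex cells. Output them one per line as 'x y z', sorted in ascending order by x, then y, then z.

Answer: 1 -8 7
1 -7 6
1 -6 5
1 -5 4
2 -9 7
2 -5 3
3 -10 7
3 -5 2
4 -11 7
4 -5 1
5 -11 6
5 -6 1
6 -11 5
6 -7 1
7 -11 4
7 -10 3
7 -9 2
7 -8 1

Derivation:
Walk ring at distance 3 from (4, -8, 4):
Start at center + D4*3 = (1, -8, 7)
  hex 0: (1, -8, 7)
  hex 1: (2, -9, 7)
  hex 2: (3, -10, 7)
  hex 3: (4, -11, 7)
  hex 4: (5, -11, 6)
  hex 5: (6, -11, 5)
  hex 6: (7, -11, 4)
  hex 7: (7, -10, 3)
  hex 8: (7, -9, 2)
  hex 9: (7, -8, 1)
  hex 10: (6, -7, 1)
  hex 11: (5, -6, 1)
  hex 12: (4, -5, 1)
  hex 13: (3, -5, 2)
  hex 14: (2, -5, 3)
  hex 15: (1, -5, 4)
  hex 16: (1, -6, 5)
  hex 17: (1, -7, 6)
Sorted: 18 hexes.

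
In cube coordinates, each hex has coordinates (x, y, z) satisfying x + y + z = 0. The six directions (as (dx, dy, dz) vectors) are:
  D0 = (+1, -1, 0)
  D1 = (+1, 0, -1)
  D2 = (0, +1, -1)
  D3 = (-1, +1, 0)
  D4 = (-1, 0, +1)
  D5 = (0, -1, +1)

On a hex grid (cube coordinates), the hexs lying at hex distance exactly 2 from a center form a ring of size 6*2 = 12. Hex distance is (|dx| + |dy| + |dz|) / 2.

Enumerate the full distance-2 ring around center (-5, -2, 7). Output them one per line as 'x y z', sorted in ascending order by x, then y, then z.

Answer: -7 -2 9
-7 -1 8
-7 0 7
-6 -3 9
-6 0 6
-5 -4 9
-5 0 5
-4 -4 8
-4 -1 5
-3 -4 7
-3 -3 6
-3 -2 5

Derivation:
Walk ring at distance 2 from (-5, -2, 7):
Start at center + D4*2 = (-7, -2, 9)
  hex 0: (-7, -2, 9)
  hex 1: (-6, -3, 9)
  hex 2: (-5, -4, 9)
  hex 3: (-4, -4, 8)
  hex 4: (-3, -4, 7)
  hex 5: (-3, -3, 6)
  hex 6: (-3, -2, 5)
  hex 7: (-4, -1, 5)
  hex 8: (-5, 0, 5)
  hex 9: (-6, 0, 6)
  hex 10: (-7, 0, 7)
  hex 11: (-7, -1, 8)
Sorted: 12 hexes.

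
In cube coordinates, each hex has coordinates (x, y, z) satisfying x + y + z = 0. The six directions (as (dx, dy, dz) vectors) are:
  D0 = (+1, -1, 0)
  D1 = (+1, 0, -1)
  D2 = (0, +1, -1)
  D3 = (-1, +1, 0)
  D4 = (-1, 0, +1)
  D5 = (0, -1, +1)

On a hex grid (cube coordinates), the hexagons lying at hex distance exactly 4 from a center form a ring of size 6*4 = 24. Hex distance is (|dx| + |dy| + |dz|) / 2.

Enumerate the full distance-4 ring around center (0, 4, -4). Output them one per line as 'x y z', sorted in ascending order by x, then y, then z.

Answer: -4 4 0
-4 5 -1
-4 6 -2
-4 7 -3
-4 8 -4
-3 3 0
-3 8 -5
-2 2 0
-2 8 -6
-1 1 0
-1 8 -7
0 0 0
0 8 -8
1 0 -1
1 7 -8
2 0 -2
2 6 -8
3 0 -3
3 5 -8
4 0 -4
4 1 -5
4 2 -6
4 3 -7
4 4 -8

Derivation:
Walk ring at distance 4 from (0, 4, -4):
Start at center + D4*4 = (-4, 4, 0)
  hex 0: (-4, 4, 0)
  hex 1: (-3, 3, 0)
  hex 2: (-2, 2, 0)
  hex 3: (-1, 1, 0)
  hex 4: (0, 0, 0)
  hex 5: (1, 0, -1)
  hex 6: (2, 0, -2)
  hex 7: (3, 0, -3)
  hex 8: (4, 0, -4)
  hex 9: (4, 1, -5)
  hex 10: (4, 2, -6)
  hex 11: (4, 3, -7)
  hex 12: (4, 4, -8)
  hex 13: (3, 5, -8)
  hex 14: (2, 6, -8)
  hex 15: (1, 7, -8)
  hex 16: (0, 8, -8)
  hex 17: (-1, 8, -7)
  hex 18: (-2, 8, -6)
  hex 19: (-3, 8, -5)
  hex 20: (-4, 8, -4)
  hex 21: (-4, 7, -3)
  hex 22: (-4, 6, -2)
  hex 23: (-4, 5, -1)
Sorted: 24 hexes.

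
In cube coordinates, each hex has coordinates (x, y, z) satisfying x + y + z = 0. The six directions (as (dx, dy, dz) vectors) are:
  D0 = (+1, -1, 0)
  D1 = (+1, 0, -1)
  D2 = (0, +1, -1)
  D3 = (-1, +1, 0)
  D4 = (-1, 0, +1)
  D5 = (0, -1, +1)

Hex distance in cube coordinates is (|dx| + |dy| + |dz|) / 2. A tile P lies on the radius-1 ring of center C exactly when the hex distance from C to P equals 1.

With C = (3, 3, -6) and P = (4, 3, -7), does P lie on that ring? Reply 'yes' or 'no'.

|px - cx| = |4 - 3| = 1
|py - cy| = |3 - 3| = 0
|pz - cz| = |-7 - (-6)| = 1
distance = (1+0+1)/2 = 2/2 = 1
radius = 1; distance == radius -> yes

Answer: yes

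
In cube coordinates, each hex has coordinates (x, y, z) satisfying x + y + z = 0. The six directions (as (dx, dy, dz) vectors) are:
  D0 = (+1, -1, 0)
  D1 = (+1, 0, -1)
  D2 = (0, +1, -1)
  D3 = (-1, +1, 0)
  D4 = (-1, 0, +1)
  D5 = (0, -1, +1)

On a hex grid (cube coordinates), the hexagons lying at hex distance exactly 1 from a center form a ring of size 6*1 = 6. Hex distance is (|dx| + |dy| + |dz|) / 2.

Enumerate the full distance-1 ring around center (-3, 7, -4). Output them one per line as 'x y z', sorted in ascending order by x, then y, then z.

Answer: -4 7 -3
-4 8 -4
-3 6 -3
-3 8 -5
-2 6 -4
-2 7 -5

Derivation:
Walk ring at distance 1 from (-3, 7, -4):
Start at center + D4*1 = (-4, 7, -3)
  hex 0: (-4, 7, -3)
  hex 1: (-3, 6, -3)
  hex 2: (-2, 6, -4)
  hex 3: (-2, 7, -5)
  hex 4: (-3, 8, -5)
  hex 5: (-4, 8, -4)
Sorted: 6 hexes.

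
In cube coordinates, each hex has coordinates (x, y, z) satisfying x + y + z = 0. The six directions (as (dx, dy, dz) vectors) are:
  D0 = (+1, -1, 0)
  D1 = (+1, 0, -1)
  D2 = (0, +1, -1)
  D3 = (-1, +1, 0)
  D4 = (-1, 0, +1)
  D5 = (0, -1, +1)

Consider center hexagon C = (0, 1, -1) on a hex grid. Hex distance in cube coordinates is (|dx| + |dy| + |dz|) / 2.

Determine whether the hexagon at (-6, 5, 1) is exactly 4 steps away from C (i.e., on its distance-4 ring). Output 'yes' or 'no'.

|px - cx| = |-6 - 0| = 6
|py - cy| = |5 - 1| = 4
|pz - cz| = |1 - (-1)| = 2
distance = (6+4+2)/2 = 12/2 = 6
radius = 4; distance != radius -> no

Answer: no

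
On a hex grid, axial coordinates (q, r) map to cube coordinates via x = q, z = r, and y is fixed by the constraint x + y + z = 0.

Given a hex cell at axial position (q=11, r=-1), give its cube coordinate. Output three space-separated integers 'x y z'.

Answer: 11 -10 -1

Derivation:
x = q = 11
z = r = -1
y = -x - z = -(11) - (-1) = -10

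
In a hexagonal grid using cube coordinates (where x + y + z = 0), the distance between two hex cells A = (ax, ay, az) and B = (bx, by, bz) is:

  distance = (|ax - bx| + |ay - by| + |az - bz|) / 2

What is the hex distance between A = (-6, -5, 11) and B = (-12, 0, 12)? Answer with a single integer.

Answer: 6

Derivation:
|ax - bx| = |-6 - (-12)| = 6
|ay - by| = |-5 - 0| = 5
|az - bz| = |11 - 12| = 1
distance = (6 + 5 + 1) / 2 = 12 / 2 = 6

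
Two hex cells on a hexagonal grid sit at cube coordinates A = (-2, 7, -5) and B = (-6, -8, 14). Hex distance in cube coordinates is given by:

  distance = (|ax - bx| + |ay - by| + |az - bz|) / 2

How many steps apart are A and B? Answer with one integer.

Answer: 19

Derivation:
|ax - bx| = |-2 - (-6)| = 4
|ay - by| = |7 - (-8)| = 15
|az - bz| = |-5 - 14| = 19
distance = (4 + 15 + 19) / 2 = 38 / 2 = 19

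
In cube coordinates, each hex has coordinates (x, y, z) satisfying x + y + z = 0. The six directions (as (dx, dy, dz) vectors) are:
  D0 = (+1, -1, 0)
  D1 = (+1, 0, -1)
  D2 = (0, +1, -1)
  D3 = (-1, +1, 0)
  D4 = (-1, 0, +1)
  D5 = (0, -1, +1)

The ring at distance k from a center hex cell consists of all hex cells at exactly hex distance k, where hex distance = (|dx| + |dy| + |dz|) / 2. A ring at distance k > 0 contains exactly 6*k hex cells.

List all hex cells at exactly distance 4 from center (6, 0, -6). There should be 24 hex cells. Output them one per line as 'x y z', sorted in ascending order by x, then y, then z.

Answer: 2 0 -2
2 1 -3
2 2 -4
2 3 -5
2 4 -6
3 -1 -2
3 4 -7
4 -2 -2
4 4 -8
5 -3 -2
5 4 -9
6 -4 -2
6 4 -10
7 -4 -3
7 3 -10
8 -4 -4
8 2 -10
9 -4 -5
9 1 -10
10 -4 -6
10 -3 -7
10 -2 -8
10 -1 -9
10 0 -10

Derivation:
Walk ring at distance 4 from (6, 0, -6):
Start at center + D4*4 = (2, 0, -2)
  hex 0: (2, 0, -2)
  hex 1: (3, -1, -2)
  hex 2: (4, -2, -2)
  hex 3: (5, -3, -2)
  hex 4: (6, -4, -2)
  hex 5: (7, -4, -3)
  hex 6: (8, -4, -4)
  hex 7: (9, -4, -5)
  hex 8: (10, -4, -6)
  hex 9: (10, -3, -7)
  hex 10: (10, -2, -8)
  hex 11: (10, -1, -9)
  hex 12: (10, 0, -10)
  hex 13: (9, 1, -10)
  hex 14: (8, 2, -10)
  hex 15: (7, 3, -10)
  hex 16: (6, 4, -10)
  hex 17: (5, 4, -9)
  hex 18: (4, 4, -8)
  hex 19: (3, 4, -7)
  hex 20: (2, 4, -6)
  hex 21: (2, 3, -5)
  hex 22: (2, 2, -4)
  hex 23: (2, 1, -3)
Sorted: 24 hexes.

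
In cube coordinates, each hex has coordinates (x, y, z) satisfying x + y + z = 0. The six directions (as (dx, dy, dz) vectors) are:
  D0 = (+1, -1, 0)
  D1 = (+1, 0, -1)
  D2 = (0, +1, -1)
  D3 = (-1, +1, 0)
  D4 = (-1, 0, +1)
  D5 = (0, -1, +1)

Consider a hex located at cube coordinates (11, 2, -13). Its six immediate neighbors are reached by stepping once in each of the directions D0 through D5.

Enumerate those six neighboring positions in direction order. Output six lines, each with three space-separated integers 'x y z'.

Answer: 12 1 -13
12 2 -14
11 3 -14
10 3 -13
10 2 -12
11 1 -12

Derivation:
Center: (11, 2, -13). Add each direction:
  D0: (11, 2, -13) + (1, -1, 0) = (12, 1, -13)
  D1: (11, 2, -13) + (1, 0, -1) = (12, 2, -14)
  D2: (11, 2, -13) + (0, 1, -1) = (11, 3, -14)
  D3: (11, 2, -13) + (-1, 1, 0) = (10, 3, -13)
  D4: (11, 2, -13) + (-1, 0, 1) = (10, 2, -12)
  D5: (11, 2, -13) + (0, -1, 1) = (11, 1, -12)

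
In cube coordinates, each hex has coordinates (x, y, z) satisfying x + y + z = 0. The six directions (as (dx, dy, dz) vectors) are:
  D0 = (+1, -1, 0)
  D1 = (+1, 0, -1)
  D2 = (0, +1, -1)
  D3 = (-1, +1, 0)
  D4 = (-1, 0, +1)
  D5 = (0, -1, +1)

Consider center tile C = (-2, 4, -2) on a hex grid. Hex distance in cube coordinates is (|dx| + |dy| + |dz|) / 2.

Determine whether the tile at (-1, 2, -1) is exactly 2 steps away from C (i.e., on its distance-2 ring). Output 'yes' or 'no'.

|px - cx| = |-1 - (-2)| = 1
|py - cy| = |2 - 4| = 2
|pz - cz| = |-1 - (-2)| = 1
distance = (1+2+1)/2 = 4/2 = 2
radius = 2; distance == radius -> yes

Answer: yes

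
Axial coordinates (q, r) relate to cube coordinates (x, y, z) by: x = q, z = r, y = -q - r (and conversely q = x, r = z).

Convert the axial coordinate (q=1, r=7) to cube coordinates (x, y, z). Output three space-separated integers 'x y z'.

Answer: 1 -8 7

Derivation:
x = q = 1
z = r = 7
y = -x - z = -(1) - (7) = -8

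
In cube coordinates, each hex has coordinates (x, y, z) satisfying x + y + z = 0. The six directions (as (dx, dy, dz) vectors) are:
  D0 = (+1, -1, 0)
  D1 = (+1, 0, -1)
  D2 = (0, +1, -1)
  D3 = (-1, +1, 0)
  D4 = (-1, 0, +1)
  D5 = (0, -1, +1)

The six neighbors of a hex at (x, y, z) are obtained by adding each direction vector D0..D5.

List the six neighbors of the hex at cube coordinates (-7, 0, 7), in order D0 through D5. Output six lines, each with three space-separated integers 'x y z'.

Center: (-7, 0, 7). Add each direction:
  D0: (-7, 0, 7) + (1, -1, 0) = (-6, -1, 7)
  D1: (-7, 0, 7) + (1, 0, -1) = (-6, 0, 6)
  D2: (-7, 0, 7) + (0, 1, -1) = (-7, 1, 6)
  D3: (-7, 0, 7) + (-1, 1, 0) = (-8, 1, 7)
  D4: (-7, 0, 7) + (-1, 0, 1) = (-8, 0, 8)
  D5: (-7, 0, 7) + (0, -1, 1) = (-7, -1, 8)

Answer: -6 -1 7
-6 0 6
-7 1 6
-8 1 7
-8 0 8
-7 -1 8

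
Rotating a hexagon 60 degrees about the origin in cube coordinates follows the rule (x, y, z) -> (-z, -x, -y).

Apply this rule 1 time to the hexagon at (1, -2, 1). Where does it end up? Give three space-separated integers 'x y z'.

Answer: -1 -1 2

Derivation:
Start: (1, -2, 1)
Step 1: (1, -2, 1) -> (-(1), -(1), -(-2)) = (-1, -1, 2)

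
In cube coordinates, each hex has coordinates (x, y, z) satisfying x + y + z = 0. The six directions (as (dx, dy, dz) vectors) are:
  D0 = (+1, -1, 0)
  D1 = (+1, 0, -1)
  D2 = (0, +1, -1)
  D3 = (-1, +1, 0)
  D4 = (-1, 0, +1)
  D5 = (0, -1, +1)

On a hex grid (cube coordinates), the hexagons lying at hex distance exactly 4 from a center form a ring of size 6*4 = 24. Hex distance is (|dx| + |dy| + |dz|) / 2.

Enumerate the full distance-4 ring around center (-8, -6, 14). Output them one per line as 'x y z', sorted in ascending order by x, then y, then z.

Answer: -12 -6 18
-12 -5 17
-12 -4 16
-12 -3 15
-12 -2 14
-11 -7 18
-11 -2 13
-10 -8 18
-10 -2 12
-9 -9 18
-9 -2 11
-8 -10 18
-8 -2 10
-7 -10 17
-7 -3 10
-6 -10 16
-6 -4 10
-5 -10 15
-5 -5 10
-4 -10 14
-4 -9 13
-4 -8 12
-4 -7 11
-4 -6 10

Derivation:
Walk ring at distance 4 from (-8, -6, 14):
Start at center + D4*4 = (-12, -6, 18)
  hex 0: (-12, -6, 18)
  hex 1: (-11, -7, 18)
  hex 2: (-10, -8, 18)
  hex 3: (-9, -9, 18)
  hex 4: (-8, -10, 18)
  hex 5: (-7, -10, 17)
  hex 6: (-6, -10, 16)
  hex 7: (-5, -10, 15)
  hex 8: (-4, -10, 14)
  hex 9: (-4, -9, 13)
  hex 10: (-4, -8, 12)
  hex 11: (-4, -7, 11)
  hex 12: (-4, -6, 10)
  hex 13: (-5, -5, 10)
  hex 14: (-6, -4, 10)
  hex 15: (-7, -3, 10)
  hex 16: (-8, -2, 10)
  hex 17: (-9, -2, 11)
  hex 18: (-10, -2, 12)
  hex 19: (-11, -2, 13)
  hex 20: (-12, -2, 14)
  hex 21: (-12, -3, 15)
  hex 22: (-12, -4, 16)
  hex 23: (-12, -5, 17)
Sorted: 24 hexes.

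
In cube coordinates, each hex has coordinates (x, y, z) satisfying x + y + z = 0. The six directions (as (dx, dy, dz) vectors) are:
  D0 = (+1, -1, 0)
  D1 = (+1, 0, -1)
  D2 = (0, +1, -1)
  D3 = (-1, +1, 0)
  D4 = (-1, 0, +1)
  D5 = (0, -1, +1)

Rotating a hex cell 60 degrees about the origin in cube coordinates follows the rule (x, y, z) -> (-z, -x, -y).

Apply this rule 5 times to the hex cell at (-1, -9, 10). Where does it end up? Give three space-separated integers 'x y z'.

Start: (-1, -9, 10)
Step 1: (-1, -9, 10) -> (-(10), -(-1), -(-9)) = (-10, 1, 9)
Step 2: (-10, 1, 9) -> (-(9), -(-10), -(1)) = (-9, 10, -1)
Step 3: (-9, 10, -1) -> (-(-1), -(-9), -(10)) = (1, 9, -10)
Step 4: (1, 9, -10) -> (-(-10), -(1), -(9)) = (10, -1, -9)
Step 5: (10, -1, -9) -> (-(-9), -(10), -(-1)) = (9, -10, 1)

Answer: 9 -10 1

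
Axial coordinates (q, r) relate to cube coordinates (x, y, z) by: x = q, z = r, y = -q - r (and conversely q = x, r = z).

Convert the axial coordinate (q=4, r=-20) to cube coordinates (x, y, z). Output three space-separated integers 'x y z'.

Answer: 4 16 -20

Derivation:
x = q = 4
z = r = -20
y = -x - z = -(4) - (-20) = 16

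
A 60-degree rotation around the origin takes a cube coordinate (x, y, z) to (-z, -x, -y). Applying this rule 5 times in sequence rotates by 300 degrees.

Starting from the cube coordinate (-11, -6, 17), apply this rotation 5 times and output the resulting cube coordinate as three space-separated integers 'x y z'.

Start: (-11, -6, 17)
Step 1: (-11, -6, 17) -> (-(17), -(-11), -(-6)) = (-17, 11, 6)
Step 2: (-17, 11, 6) -> (-(6), -(-17), -(11)) = (-6, 17, -11)
Step 3: (-6, 17, -11) -> (-(-11), -(-6), -(17)) = (11, 6, -17)
Step 4: (11, 6, -17) -> (-(-17), -(11), -(6)) = (17, -11, -6)
Step 5: (17, -11, -6) -> (-(-6), -(17), -(-11)) = (6, -17, 11)

Answer: 6 -17 11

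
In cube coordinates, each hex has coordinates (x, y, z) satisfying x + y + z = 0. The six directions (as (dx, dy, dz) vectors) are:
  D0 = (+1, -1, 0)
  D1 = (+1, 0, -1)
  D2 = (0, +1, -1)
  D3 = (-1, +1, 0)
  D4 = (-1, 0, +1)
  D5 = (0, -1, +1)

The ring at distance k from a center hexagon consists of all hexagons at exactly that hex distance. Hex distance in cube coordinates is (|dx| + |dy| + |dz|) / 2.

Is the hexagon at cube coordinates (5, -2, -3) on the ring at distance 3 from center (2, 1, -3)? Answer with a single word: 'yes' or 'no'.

|px - cx| = |5 - 2| = 3
|py - cy| = |-2 - 1| = 3
|pz - cz| = |-3 - (-3)| = 0
distance = (3+3+0)/2 = 6/2 = 3
radius = 3; distance == radius -> yes

Answer: yes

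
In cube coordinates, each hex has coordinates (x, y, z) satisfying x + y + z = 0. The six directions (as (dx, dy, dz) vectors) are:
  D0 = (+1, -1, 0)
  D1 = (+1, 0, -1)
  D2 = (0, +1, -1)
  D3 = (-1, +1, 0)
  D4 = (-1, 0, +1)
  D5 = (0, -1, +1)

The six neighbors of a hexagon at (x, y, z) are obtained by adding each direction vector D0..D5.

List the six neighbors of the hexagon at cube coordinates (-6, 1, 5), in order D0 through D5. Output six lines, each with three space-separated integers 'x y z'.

Answer: -5 0 5
-5 1 4
-6 2 4
-7 2 5
-7 1 6
-6 0 6

Derivation:
Center: (-6, 1, 5). Add each direction:
  D0: (-6, 1, 5) + (1, -1, 0) = (-5, 0, 5)
  D1: (-6, 1, 5) + (1, 0, -1) = (-5, 1, 4)
  D2: (-6, 1, 5) + (0, 1, -1) = (-6, 2, 4)
  D3: (-6, 1, 5) + (-1, 1, 0) = (-7, 2, 5)
  D4: (-6, 1, 5) + (-1, 0, 1) = (-7, 1, 6)
  D5: (-6, 1, 5) + (0, -1, 1) = (-6, 0, 6)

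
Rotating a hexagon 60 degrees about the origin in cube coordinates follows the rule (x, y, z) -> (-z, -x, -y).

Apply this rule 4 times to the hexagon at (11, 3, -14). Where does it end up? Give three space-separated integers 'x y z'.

Start: (11, 3, -14)
Step 1: (11, 3, -14) -> (-(-14), -(11), -(3)) = (14, -11, -3)
Step 2: (14, -11, -3) -> (-(-3), -(14), -(-11)) = (3, -14, 11)
Step 3: (3, -14, 11) -> (-(11), -(3), -(-14)) = (-11, -3, 14)
Step 4: (-11, -3, 14) -> (-(14), -(-11), -(-3)) = (-14, 11, 3)

Answer: -14 11 3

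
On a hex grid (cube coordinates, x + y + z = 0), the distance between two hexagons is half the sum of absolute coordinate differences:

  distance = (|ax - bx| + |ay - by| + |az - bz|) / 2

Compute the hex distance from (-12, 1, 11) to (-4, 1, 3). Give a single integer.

|ax - bx| = |-12 - (-4)| = 8
|ay - by| = |1 - 1| = 0
|az - bz| = |11 - 3| = 8
distance = (8 + 0 + 8) / 2 = 16 / 2 = 8

Answer: 8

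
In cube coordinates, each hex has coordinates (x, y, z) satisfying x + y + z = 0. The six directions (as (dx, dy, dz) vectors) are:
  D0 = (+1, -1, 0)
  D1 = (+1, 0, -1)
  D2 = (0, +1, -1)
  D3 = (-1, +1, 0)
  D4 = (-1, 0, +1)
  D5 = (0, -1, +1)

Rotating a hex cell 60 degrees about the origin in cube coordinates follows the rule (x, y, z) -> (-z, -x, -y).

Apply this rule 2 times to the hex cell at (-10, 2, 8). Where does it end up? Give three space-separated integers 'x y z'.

Start: (-10, 2, 8)
Step 1: (-10, 2, 8) -> (-(8), -(-10), -(2)) = (-8, 10, -2)
Step 2: (-8, 10, -2) -> (-(-2), -(-8), -(10)) = (2, 8, -10)

Answer: 2 8 -10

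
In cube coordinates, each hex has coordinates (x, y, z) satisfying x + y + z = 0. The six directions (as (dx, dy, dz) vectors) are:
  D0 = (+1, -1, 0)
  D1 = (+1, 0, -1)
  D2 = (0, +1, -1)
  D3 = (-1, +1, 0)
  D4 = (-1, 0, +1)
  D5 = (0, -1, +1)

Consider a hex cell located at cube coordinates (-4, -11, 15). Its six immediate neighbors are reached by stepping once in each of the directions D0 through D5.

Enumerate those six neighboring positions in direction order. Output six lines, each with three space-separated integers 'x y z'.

Center: (-4, -11, 15). Add each direction:
  D0: (-4, -11, 15) + (1, -1, 0) = (-3, -12, 15)
  D1: (-4, -11, 15) + (1, 0, -1) = (-3, -11, 14)
  D2: (-4, -11, 15) + (0, 1, -1) = (-4, -10, 14)
  D3: (-4, -11, 15) + (-1, 1, 0) = (-5, -10, 15)
  D4: (-4, -11, 15) + (-1, 0, 1) = (-5, -11, 16)
  D5: (-4, -11, 15) + (0, -1, 1) = (-4, -12, 16)

Answer: -3 -12 15
-3 -11 14
-4 -10 14
-5 -10 15
-5 -11 16
-4 -12 16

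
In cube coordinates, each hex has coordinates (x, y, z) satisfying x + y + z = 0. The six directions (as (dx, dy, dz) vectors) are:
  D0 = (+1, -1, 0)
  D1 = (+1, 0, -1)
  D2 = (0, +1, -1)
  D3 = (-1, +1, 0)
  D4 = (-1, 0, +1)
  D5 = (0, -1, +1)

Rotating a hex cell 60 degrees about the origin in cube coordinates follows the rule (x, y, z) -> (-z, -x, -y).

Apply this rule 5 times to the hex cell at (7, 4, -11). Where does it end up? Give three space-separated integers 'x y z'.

Answer: -4 11 -7

Derivation:
Start: (7, 4, -11)
Step 1: (7, 4, -11) -> (-(-11), -(7), -(4)) = (11, -7, -4)
Step 2: (11, -7, -4) -> (-(-4), -(11), -(-7)) = (4, -11, 7)
Step 3: (4, -11, 7) -> (-(7), -(4), -(-11)) = (-7, -4, 11)
Step 4: (-7, -4, 11) -> (-(11), -(-7), -(-4)) = (-11, 7, 4)
Step 5: (-11, 7, 4) -> (-(4), -(-11), -(7)) = (-4, 11, -7)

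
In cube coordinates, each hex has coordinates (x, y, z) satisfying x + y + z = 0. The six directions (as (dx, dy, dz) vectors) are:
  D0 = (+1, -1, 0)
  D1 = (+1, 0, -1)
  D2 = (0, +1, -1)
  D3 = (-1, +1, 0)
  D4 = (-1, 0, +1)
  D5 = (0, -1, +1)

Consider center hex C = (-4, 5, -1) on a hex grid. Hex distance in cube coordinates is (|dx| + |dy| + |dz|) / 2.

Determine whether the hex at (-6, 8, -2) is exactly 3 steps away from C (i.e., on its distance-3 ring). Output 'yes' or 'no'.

|px - cx| = |-6 - (-4)| = 2
|py - cy| = |8 - 5| = 3
|pz - cz| = |-2 - (-1)| = 1
distance = (2+3+1)/2 = 6/2 = 3
radius = 3; distance == radius -> yes

Answer: yes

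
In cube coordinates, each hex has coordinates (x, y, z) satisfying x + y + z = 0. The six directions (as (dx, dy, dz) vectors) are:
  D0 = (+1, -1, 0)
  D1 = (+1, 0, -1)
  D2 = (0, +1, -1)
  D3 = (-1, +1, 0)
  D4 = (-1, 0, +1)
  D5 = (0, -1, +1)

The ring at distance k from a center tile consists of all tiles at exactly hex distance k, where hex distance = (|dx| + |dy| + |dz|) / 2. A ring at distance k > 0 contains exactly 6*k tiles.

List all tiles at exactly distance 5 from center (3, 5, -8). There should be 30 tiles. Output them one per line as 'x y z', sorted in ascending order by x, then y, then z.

Walk ring at distance 5 from (3, 5, -8):
Start at center + D4*5 = (-2, 5, -3)
  hex 0: (-2, 5, -3)
  hex 1: (-1, 4, -3)
  hex 2: (0, 3, -3)
  hex 3: (1, 2, -3)
  hex 4: (2, 1, -3)
  hex 5: (3, 0, -3)
  hex 6: (4, 0, -4)
  hex 7: (5, 0, -5)
  hex 8: (6, 0, -6)
  hex 9: (7, 0, -7)
  hex 10: (8, 0, -8)
  hex 11: (8, 1, -9)
  hex 12: (8, 2, -10)
  hex 13: (8, 3, -11)
  hex 14: (8, 4, -12)
  hex 15: (8, 5, -13)
  hex 16: (7, 6, -13)
  hex 17: (6, 7, -13)
  hex 18: (5, 8, -13)
  hex 19: (4, 9, -13)
  hex 20: (3, 10, -13)
  hex 21: (2, 10, -12)
  hex 22: (1, 10, -11)
  hex 23: (0, 10, -10)
  hex 24: (-1, 10, -9)
  hex 25: (-2, 10, -8)
  hex 26: (-2, 9, -7)
  hex 27: (-2, 8, -6)
  hex 28: (-2, 7, -5)
  hex 29: (-2, 6, -4)
Sorted: 30 hexes.

Answer: -2 5 -3
-2 6 -4
-2 7 -5
-2 8 -6
-2 9 -7
-2 10 -8
-1 4 -3
-1 10 -9
0 3 -3
0 10 -10
1 2 -3
1 10 -11
2 1 -3
2 10 -12
3 0 -3
3 10 -13
4 0 -4
4 9 -13
5 0 -5
5 8 -13
6 0 -6
6 7 -13
7 0 -7
7 6 -13
8 0 -8
8 1 -9
8 2 -10
8 3 -11
8 4 -12
8 5 -13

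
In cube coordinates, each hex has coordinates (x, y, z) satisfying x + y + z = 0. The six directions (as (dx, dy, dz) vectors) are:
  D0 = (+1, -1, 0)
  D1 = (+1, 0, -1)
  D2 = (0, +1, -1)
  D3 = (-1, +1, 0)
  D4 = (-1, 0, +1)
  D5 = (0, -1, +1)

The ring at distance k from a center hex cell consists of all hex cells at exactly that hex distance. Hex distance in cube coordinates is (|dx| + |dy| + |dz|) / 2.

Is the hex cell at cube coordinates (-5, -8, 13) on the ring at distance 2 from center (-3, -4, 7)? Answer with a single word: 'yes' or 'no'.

Answer: no

Derivation:
|px - cx| = |-5 - (-3)| = 2
|py - cy| = |-8 - (-4)| = 4
|pz - cz| = |13 - 7| = 6
distance = (2+4+6)/2 = 12/2 = 6
radius = 2; distance != radius -> no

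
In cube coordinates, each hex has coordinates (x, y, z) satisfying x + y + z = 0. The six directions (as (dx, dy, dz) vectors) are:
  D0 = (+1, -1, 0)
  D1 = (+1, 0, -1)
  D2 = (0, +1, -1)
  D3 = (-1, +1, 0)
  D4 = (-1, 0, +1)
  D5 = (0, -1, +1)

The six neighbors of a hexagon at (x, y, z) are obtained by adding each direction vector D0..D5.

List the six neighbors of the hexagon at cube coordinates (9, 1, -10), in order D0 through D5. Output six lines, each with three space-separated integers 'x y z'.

Center: (9, 1, -10). Add each direction:
  D0: (9, 1, -10) + (1, -1, 0) = (10, 0, -10)
  D1: (9, 1, -10) + (1, 0, -1) = (10, 1, -11)
  D2: (9, 1, -10) + (0, 1, -1) = (9, 2, -11)
  D3: (9, 1, -10) + (-1, 1, 0) = (8, 2, -10)
  D4: (9, 1, -10) + (-1, 0, 1) = (8, 1, -9)
  D5: (9, 1, -10) + (0, -1, 1) = (9, 0, -9)

Answer: 10 0 -10
10 1 -11
9 2 -11
8 2 -10
8 1 -9
9 0 -9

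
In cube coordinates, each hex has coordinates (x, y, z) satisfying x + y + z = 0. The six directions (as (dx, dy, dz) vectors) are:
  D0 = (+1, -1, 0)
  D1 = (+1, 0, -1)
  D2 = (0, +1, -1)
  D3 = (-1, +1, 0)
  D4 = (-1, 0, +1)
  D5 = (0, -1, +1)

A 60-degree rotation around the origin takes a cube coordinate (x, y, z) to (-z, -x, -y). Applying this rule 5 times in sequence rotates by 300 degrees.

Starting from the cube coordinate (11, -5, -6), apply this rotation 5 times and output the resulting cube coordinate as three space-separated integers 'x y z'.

Answer: 5 6 -11

Derivation:
Start: (11, -5, -6)
Step 1: (11, -5, -6) -> (-(-6), -(11), -(-5)) = (6, -11, 5)
Step 2: (6, -11, 5) -> (-(5), -(6), -(-11)) = (-5, -6, 11)
Step 3: (-5, -6, 11) -> (-(11), -(-5), -(-6)) = (-11, 5, 6)
Step 4: (-11, 5, 6) -> (-(6), -(-11), -(5)) = (-6, 11, -5)
Step 5: (-6, 11, -5) -> (-(-5), -(-6), -(11)) = (5, 6, -11)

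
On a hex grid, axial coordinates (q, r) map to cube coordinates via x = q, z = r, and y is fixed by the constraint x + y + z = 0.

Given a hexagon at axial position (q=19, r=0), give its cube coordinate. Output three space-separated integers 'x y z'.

x = q = 19
z = r = 0
y = -x - z = -(19) - (0) = -19

Answer: 19 -19 0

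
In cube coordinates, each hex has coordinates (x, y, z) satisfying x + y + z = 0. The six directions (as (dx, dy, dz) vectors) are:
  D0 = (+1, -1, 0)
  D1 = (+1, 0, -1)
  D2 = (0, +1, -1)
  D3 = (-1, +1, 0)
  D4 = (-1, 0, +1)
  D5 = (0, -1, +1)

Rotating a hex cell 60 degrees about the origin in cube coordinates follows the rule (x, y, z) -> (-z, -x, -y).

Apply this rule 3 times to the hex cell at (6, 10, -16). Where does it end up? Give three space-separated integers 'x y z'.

Start: (6, 10, -16)
Step 1: (6, 10, -16) -> (-(-16), -(6), -(10)) = (16, -6, -10)
Step 2: (16, -6, -10) -> (-(-10), -(16), -(-6)) = (10, -16, 6)
Step 3: (10, -16, 6) -> (-(6), -(10), -(-16)) = (-6, -10, 16)

Answer: -6 -10 16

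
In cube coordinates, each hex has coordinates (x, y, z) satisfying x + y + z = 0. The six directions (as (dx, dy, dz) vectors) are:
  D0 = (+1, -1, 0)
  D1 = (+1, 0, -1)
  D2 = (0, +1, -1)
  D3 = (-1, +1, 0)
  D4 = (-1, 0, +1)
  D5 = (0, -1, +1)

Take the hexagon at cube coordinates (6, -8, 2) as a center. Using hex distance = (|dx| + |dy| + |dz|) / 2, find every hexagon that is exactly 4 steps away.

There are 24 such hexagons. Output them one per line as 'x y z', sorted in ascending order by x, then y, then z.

Walk ring at distance 4 from (6, -8, 2):
Start at center + D4*4 = (2, -8, 6)
  hex 0: (2, -8, 6)
  hex 1: (3, -9, 6)
  hex 2: (4, -10, 6)
  hex 3: (5, -11, 6)
  hex 4: (6, -12, 6)
  hex 5: (7, -12, 5)
  hex 6: (8, -12, 4)
  hex 7: (9, -12, 3)
  hex 8: (10, -12, 2)
  hex 9: (10, -11, 1)
  hex 10: (10, -10, 0)
  hex 11: (10, -9, -1)
  hex 12: (10, -8, -2)
  hex 13: (9, -7, -2)
  hex 14: (8, -6, -2)
  hex 15: (7, -5, -2)
  hex 16: (6, -4, -2)
  hex 17: (5, -4, -1)
  hex 18: (4, -4, 0)
  hex 19: (3, -4, 1)
  hex 20: (2, -4, 2)
  hex 21: (2, -5, 3)
  hex 22: (2, -6, 4)
  hex 23: (2, -7, 5)
Sorted: 24 hexes.

Answer: 2 -8 6
2 -7 5
2 -6 4
2 -5 3
2 -4 2
3 -9 6
3 -4 1
4 -10 6
4 -4 0
5 -11 6
5 -4 -1
6 -12 6
6 -4 -2
7 -12 5
7 -5 -2
8 -12 4
8 -6 -2
9 -12 3
9 -7 -2
10 -12 2
10 -11 1
10 -10 0
10 -9 -1
10 -8 -2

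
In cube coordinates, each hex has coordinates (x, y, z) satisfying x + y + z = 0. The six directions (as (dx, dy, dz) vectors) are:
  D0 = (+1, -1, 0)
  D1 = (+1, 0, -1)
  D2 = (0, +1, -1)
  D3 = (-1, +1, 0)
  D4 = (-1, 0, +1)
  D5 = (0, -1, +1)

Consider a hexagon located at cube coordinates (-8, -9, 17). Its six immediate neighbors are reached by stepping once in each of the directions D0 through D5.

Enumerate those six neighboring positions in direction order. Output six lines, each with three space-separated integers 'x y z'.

Answer: -7 -10 17
-7 -9 16
-8 -8 16
-9 -8 17
-9 -9 18
-8 -10 18

Derivation:
Center: (-8, -9, 17). Add each direction:
  D0: (-8, -9, 17) + (1, -1, 0) = (-7, -10, 17)
  D1: (-8, -9, 17) + (1, 0, -1) = (-7, -9, 16)
  D2: (-8, -9, 17) + (0, 1, -1) = (-8, -8, 16)
  D3: (-8, -9, 17) + (-1, 1, 0) = (-9, -8, 17)
  D4: (-8, -9, 17) + (-1, 0, 1) = (-9, -9, 18)
  D5: (-8, -9, 17) + (0, -1, 1) = (-8, -10, 18)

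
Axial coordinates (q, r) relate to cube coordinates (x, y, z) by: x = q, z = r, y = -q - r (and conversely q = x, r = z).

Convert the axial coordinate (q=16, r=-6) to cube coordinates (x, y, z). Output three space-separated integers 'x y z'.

x = q = 16
z = r = -6
y = -x - z = -(16) - (-6) = -10

Answer: 16 -10 -6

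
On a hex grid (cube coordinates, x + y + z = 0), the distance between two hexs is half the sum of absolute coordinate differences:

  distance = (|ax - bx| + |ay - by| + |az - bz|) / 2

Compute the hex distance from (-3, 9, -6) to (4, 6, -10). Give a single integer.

Answer: 7

Derivation:
|ax - bx| = |-3 - 4| = 7
|ay - by| = |9 - 6| = 3
|az - bz| = |-6 - (-10)| = 4
distance = (7 + 3 + 4) / 2 = 14 / 2 = 7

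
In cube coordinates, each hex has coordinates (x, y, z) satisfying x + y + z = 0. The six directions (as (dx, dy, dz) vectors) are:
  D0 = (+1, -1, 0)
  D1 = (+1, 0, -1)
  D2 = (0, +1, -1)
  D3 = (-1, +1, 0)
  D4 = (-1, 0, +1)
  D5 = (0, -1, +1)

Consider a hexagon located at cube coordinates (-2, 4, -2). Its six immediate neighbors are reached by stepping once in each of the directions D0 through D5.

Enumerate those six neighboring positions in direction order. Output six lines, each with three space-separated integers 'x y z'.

Center: (-2, 4, -2). Add each direction:
  D0: (-2, 4, -2) + (1, -1, 0) = (-1, 3, -2)
  D1: (-2, 4, -2) + (1, 0, -1) = (-1, 4, -3)
  D2: (-2, 4, -2) + (0, 1, -1) = (-2, 5, -3)
  D3: (-2, 4, -2) + (-1, 1, 0) = (-3, 5, -2)
  D4: (-2, 4, -2) + (-1, 0, 1) = (-3, 4, -1)
  D5: (-2, 4, -2) + (0, -1, 1) = (-2, 3, -1)

Answer: -1 3 -2
-1 4 -3
-2 5 -3
-3 5 -2
-3 4 -1
-2 3 -1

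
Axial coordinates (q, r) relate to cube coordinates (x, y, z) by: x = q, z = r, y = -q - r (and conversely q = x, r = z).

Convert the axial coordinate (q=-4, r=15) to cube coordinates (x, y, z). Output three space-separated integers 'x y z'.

x = q = -4
z = r = 15
y = -x - z = -(-4) - (15) = -11

Answer: -4 -11 15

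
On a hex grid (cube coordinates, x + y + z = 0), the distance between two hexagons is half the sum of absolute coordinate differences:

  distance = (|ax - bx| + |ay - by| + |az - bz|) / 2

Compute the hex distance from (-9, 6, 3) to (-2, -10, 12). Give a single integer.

Answer: 16

Derivation:
|ax - bx| = |-9 - (-2)| = 7
|ay - by| = |6 - (-10)| = 16
|az - bz| = |3 - 12| = 9
distance = (7 + 16 + 9) / 2 = 32 / 2 = 16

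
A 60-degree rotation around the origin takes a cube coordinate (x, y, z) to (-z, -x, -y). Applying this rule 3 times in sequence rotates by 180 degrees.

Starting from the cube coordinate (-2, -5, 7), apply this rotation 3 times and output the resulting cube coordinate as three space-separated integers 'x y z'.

Answer: 2 5 -7

Derivation:
Start: (-2, -5, 7)
Step 1: (-2, -5, 7) -> (-(7), -(-2), -(-5)) = (-7, 2, 5)
Step 2: (-7, 2, 5) -> (-(5), -(-7), -(2)) = (-5, 7, -2)
Step 3: (-5, 7, -2) -> (-(-2), -(-5), -(7)) = (2, 5, -7)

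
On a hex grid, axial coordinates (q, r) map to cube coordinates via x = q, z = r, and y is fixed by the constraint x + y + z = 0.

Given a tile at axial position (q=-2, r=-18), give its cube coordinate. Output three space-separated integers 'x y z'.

Answer: -2 20 -18

Derivation:
x = q = -2
z = r = -18
y = -x - z = -(-2) - (-18) = 20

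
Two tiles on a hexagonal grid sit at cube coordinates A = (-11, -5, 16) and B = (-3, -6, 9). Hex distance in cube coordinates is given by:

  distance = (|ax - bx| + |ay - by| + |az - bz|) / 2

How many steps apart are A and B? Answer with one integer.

|ax - bx| = |-11 - (-3)| = 8
|ay - by| = |-5 - (-6)| = 1
|az - bz| = |16 - 9| = 7
distance = (8 + 1 + 7) / 2 = 16 / 2 = 8

Answer: 8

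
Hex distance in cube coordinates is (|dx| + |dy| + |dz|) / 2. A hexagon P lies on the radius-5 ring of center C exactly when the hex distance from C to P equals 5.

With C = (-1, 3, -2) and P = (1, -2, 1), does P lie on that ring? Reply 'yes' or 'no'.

|px - cx| = |1 - (-1)| = 2
|py - cy| = |-2 - 3| = 5
|pz - cz| = |1 - (-2)| = 3
distance = (2+5+3)/2 = 10/2 = 5
radius = 5; distance == radius -> yes

Answer: yes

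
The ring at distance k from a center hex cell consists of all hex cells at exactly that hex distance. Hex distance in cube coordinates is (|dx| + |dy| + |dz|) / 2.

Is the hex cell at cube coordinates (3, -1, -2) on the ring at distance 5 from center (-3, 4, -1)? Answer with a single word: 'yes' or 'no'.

Answer: no

Derivation:
|px - cx| = |3 - (-3)| = 6
|py - cy| = |-1 - 4| = 5
|pz - cz| = |-2 - (-1)| = 1
distance = (6+5+1)/2 = 12/2 = 6
radius = 5; distance != radius -> no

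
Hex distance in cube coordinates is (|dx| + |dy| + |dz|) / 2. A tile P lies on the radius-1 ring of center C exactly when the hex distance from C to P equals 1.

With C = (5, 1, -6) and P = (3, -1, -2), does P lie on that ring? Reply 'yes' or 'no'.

Answer: no

Derivation:
|px - cx| = |3 - 5| = 2
|py - cy| = |-1 - 1| = 2
|pz - cz| = |-2 - (-6)| = 4
distance = (2+2+4)/2 = 8/2 = 4
radius = 1; distance != radius -> no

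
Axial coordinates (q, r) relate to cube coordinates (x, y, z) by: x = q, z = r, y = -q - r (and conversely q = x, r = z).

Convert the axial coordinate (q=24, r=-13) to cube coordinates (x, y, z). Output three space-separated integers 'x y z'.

x = q = 24
z = r = -13
y = -x - z = -(24) - (-13) = -11

Answer: 24 -11 -13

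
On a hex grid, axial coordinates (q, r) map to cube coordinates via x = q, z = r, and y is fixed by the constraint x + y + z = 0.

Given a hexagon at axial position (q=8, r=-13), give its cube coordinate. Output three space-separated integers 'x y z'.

x = q = 8
z = r = -13
y = -x - z = -(8) - (-13) = 5

Answer: 8 5 -13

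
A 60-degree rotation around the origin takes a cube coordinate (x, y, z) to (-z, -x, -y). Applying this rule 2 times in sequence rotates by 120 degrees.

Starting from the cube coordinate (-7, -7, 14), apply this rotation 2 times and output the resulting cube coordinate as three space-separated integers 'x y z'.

Start: (-7, -7, 14)
Step 1: (-7, -7, 14) -> (-(14), -(-7), -(-7)) = (-14, 7, 7)
Step 2: (-14, 7, 7) -> (-(7), -(-14), -(7)) = (-7, 14, -7)

Answer: -7 14 -7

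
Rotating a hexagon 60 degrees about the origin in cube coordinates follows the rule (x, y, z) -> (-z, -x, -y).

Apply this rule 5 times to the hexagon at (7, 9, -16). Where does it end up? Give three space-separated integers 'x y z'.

Answer: -9 16 -7

Derivation:
Start: (7, 9, -16)
Step 1: (7, 9, -16) -> (-(-16), -(7), -(9)) = (16, -7, -9)
Step 2: (16, -7, -9) -> (-(-9), -(16), -(-7)) = (9, -16, 7)
Step 3: (9, -16, 7) -> (-(7), -(9), -(-16)) = (-7, -9, 16)
Step 4: (-7, -9, 16) -> (-(16), -(-7), -(-9)) = (-16, 7, 9)
Step 5: (-16, 7, 9) -> (-(9), -(-16), -(7)) = (-9, 16, -7)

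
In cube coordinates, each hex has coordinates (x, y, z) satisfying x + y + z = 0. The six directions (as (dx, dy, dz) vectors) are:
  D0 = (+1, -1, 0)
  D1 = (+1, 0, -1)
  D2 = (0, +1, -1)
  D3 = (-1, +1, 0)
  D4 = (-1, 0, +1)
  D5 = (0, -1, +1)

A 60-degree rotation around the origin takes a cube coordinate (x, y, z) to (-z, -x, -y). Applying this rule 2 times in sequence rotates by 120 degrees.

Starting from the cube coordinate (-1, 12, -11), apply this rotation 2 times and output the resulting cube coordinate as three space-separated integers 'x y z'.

Start: (-1, 12, -11)
Step 1: (-1, 12, -11) -> (-(-11), -(-1), -(12)) = (11, 1, -12)
Step 2: (11, 1, -12) -> (-(-12), -(11), -(1)) = (12, -11, -1)

Answer: 12 -11 -1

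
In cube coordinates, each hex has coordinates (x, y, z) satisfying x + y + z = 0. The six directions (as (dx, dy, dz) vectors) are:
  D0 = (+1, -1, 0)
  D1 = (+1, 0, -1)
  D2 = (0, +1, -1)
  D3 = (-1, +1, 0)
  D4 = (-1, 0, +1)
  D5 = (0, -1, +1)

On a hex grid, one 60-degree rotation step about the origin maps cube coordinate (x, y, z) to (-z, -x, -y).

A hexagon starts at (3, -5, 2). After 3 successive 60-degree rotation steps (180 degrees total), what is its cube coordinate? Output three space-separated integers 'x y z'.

Start: (3, -5, 2)
Step 1: (3, -5, 2) -> (-(2), -(3), -(-5)) = (-2, -3, 5)
Step 2: (-2, -3, 5) -> (-(5), -(-2), -(-3)) = (-5, 2, 3)
Step 3: (-5, 2, 3) -> (-(3), -(-5), -(2)) = (-3, 5, -2)

Answer: -3 5 -2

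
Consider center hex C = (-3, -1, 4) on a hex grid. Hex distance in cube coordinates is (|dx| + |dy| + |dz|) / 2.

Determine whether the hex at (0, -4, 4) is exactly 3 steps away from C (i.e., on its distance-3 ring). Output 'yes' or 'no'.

Answer: yes

Derivation:
|px - cx| = |0 - (-3)| = 3
|py - cy| = |-4 - (-1)| = 3
|pz - cz| = |4 - 4| = 0
distance = (3+3+0)/2 = 6/2 = 3
radius = 3; distance == radius -> yes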